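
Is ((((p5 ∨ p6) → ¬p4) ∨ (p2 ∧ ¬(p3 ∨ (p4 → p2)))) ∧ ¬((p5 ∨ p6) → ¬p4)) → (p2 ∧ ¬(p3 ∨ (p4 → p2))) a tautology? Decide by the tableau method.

Valid

Assume the negation and expand:
Initial set: {¬(((((p5 ∨ p6) → ¬p4) ∨ (p2 ∧ ¬(p3 ∨ (p4 → p2)))) ∧ ¬((p5 ∨ p6) → ¬p4)) → (p2 ∧ ¬(p3 ∨ (p4 → p2))))}.
¬(((((p5 ∨ p6) → ¬p4) ∨ (p2 ∧ ¬(p3 ∨ (p4 → p2)))) ∧ ¬((p5 ∨ p6) → ¬p4)) → (p2 ∧ ¬(p3 ∨ (p4 → p2)))): α-rule — add ((((p5 ∨ p6) → ¬p4) ∨ (p2 ∧ ¬(p3 ∨ (p4 → p2)))) ∧ ¬((p5 ∨ p6) → ¬p4)), ¬(p2 ∧ ¬(p3 ∨ (p4 → p2))).
((((p5 ∨ p6) → ¬p4) ∨ (p2 ∧ ¬(p3 ∨ (p4 → p2)))) ∧ ¬((p5 ∨ p6) → ¬p4)): α-rule — add (((p5 ∨ p6) → ¬p4) ∨ (p2 ∧ ¬(p3 ∨ (p4 → p2)))), ¬((p5 ∨ p6) → ¬p4).
¬((p5 ∨ p6) → ¬p4): α-rule — add (p5 ∨ p6), ¬¬p4.
¬(p2 ∧ ¬(p3 ∨ (p4 → p2))): β-rule — branch into ¬p2  //  ¬¬(p3 ∨ (p4 → p2)).
  branch 1 (add ¬p2):
    (((p5 ∨ p6) → ¬p4) ∨ (p2 ∧ ¬(p3 ∨ (p4 → p2)))): β-rule — branch into ((p5 ∨ p6) → ¬p4)  //  (p2 ∧ ¬(p3 ∨ (p4 → p2))).
      branch 1.1 (add ((p5 ∨ p6) → ¬p4)):
        (p5 ∨ p6): β-rule — branch into p5  //  p6.
          branch 1.1.1 (add p5):
            ((p5 ∨ p6) → ¬p4): β-rule — branch into ¬(p5 ∨ p6)  //  ¬p4.
              branch 1.1.1.1 (add ¬(p5 ∨ p6)):
                ¬(p5 ∨ p6): α-rule — add ¬p5, ¬p6.
                × closes — contains both p5 and ¬p5.
              branch 1.1.1.2 (add ¬p4):
                × closes — contains both p4 and ¬p4.
          branch 1.1.2 (add p6):
            ((p5 ∨ p6) → ¬p4): β-rule — branch into ¬(p5 ∨ p6)  //  ¬p4.
              branch 1.1.2.1 (add ¬(p5 ∨ p6)):
                ¬(p5 ∨ p6): α-rule — add ¬p5, ¬p6.
                × closes — contains both p6 and ¬p6.
              branch 1.1.2.2 (add ¬p4):
                × closes — contains both p4 and ¬p4.
      branch 1.2 (add (p2 ∧ ¬(p3 ∨ (p4 → p2)))):
        (p2 ∧ ¬(p3 ∨ (p4 → p2))): α-rule — add p2, ¬(p3 ∨ (p4 → p2)).
        × closes — contains both p2 and ¬p2.
  branch 2 (add ¬¬(p3 ∨ (p4 → p2))):
    (((p5 ∨ p6) → ¬p4) ∨ (p2 ∧ ¬(p3 ∨ (p4 → p2)))): β-rule — branch into ((p5 ∨ p6) → ¬p4)  //  (p2 ∧ ¬(p3 ∨ (p4 → p2))).
      branch 2.1 (add ((p5 ∨ p6) → ¬p4)):
        (p5 ∨ p6): β-rule — branch into p5  //  p6.
          branch 2.1.1 (add p5):
            ¬¬(p3 ∨ (p4 → p2)): β-rule — branch into p3  //  (p4 → p2).
              branch 2.1.1.1 (add p3):
                ((p5 ∨ p6) → ¬p4): β-rule — branch into ¬(p5 ∨ p6)  //  ¬p4.
                  branch 2.1.1.1.1 (add ¬(p5 ∨ p6)):
                    ¬(p5 ∨ p6): α-rule — add ¬p5, ¬p6.
                    × closes — contains both p5 and ¬p5.
                  branch 2.1.1.1.2 (add ¬p4):
                    × closes — contains both p4 and ¬p4.
              branch 2.1.1.2 (add (p4 → p2)):
                ((p5 ∨ p6) → ¬p4): β-rule — branch into ¬(p5 ∨ p6)  //  ¬p4.
                  branch 2.1.1.2.1 (add ¬(p5 ∨ p6)):
                    ¬(p5 ∨ p6): α-rule — add ¬p5, ¬p6.
                    × closes — contains both p5 and ¬p5.
                  branch 2.1.1.2.2 (add ¬p4):
                    × closes — contains both p4 and ¬p4.
          branch 2.1.2 (add p6):
            ¬¬(p3 ∨ (p4 → p2)): β-rule — branch into p3  //  (p4 → p2).
              branch 2.1.2.1 (add p3):
                ((p5 ∨ p6) → ¬p4): β-rule — branch into ¬(p5 ∨ p6)  //  ¬p4.
                  branch 2.1.2.1.1 (add ¬(p5 ∨ p6)):
                    ¬(p5 ∨ p6): α-rule — add ¬p5, ¬p6.
                    × closes — contains both p6 and ¬p6.
                  branch 2.1.2.1.2 (add ¬p4):
                    × closes — contains both p4 and ¬p4.
              branch 2.1.2.2 (add (p4 → p2)):
                ((p5 ∨ p6) → ¬p4): β-rule — branch into ¬(p5 ∨ p6)  //  ¬p4.
                  branch 2.1.2.2.1 (add ¬(p5 ∨ p6)):
                    ¬(p5 ∨ p6): α-rule — add ¬p5, ¬p6.
                    × closes — contains both p6 and ¬p6.
                  branch 2.1.2.2.2 (add ¬p4):
                    × closes — contains both p4 and ¬p4.
      branch 2.2 (add (p2 ∧ ¬(p3 ∨ (p4 → p2)))):
        (p2 ∧ ¬(p3 ∨ (p4 → p2))): α-rule — add p2, ¬(p3 ∨ (p4 → p2)).
        ¬(p3 ∨ (p4 → p2)): α-rule — add ¬p3, ¬(p4 → p2).
        ¬(p4 → p2): α-rule — add p4, ¬p2.
        × closes — contains both p2 and ¬p2.
All 14 branches close.
Every branch closed, so the negation is unsatisfiable and the formula is valid.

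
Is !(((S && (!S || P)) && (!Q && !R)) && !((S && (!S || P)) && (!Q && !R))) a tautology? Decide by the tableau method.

Assume the negation and expand:
Initial set: {F !(((S && (!S || P)) && (!Q && !R)) && !((S && (!S || P)) && (!Q && !R)))}.
F !(((S && (!S || P)) && (!Q && !R)) && !((S && (!S || P)) && (!Q && !R))): α-rule — add T ((S && (!S || P)) && (!Q && !R)), T !((S && (!S || P)) && (!Q && !R)).
T ((S && (!S || P)) && (!Q && !R)): α-rule — add T (S && (!S || P)), T (!Q && !R).
T (S && (!S || P)): α-rule — add T S, T (!S || P).
T (!Q && !R): α-rule — add T !Q, T !R.
T !((S && (!S || P)) && (!Q && !R)): β-rule — branch into F (S && (!S || P))  //  F (!Q && !R).
  branch 1 (add F (S && (!S || P))):
    T (!S || P): β-rule — branch into T !S  //  T P.
      branch 1.1 (add T !S):
        × closes — contains both S and !S.
      branch 1.2 (add T P):
        F (S && (!S || P)): β-rule — branch into F S  //  F (!S || P).
          branch 1.2.1 (add F S):
            × closes — contains both S and !S.
          branch 1.2.2 (add F (!S || P)):
            F (!S || P): α-rule — add F !S, F P.
            × closes — contains both P and !P.
  branch 2 (add F (!Q && !R)):
    T (!S || P): β-rule — branch into T !S  //  T P.
      branch 2.1 (add T !S):
        × closes — contains both S and !S.
      branch 2.2 (add T P):
        F (!Q && !R): β-rule — branch into F !Q  //  F !R.
          branch 2.2.1 (add F !Q):
            × closes — contains both Q and !Q.
          branch 2.2.2 (add F !R):
            × closes — contains both R and !R.
All 6 branches close.
Every branch closed, so the negation is unsatisfiable and the formula is valid.

Valid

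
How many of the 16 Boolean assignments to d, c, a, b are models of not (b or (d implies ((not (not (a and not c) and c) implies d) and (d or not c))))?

0

Initial set: {not (b or (d implies ((not (not (a and not c) and c) implies d) and (d or not c))))}.
not (b or (d implies ((not (not (a and not c) and c) implies d) and (d or not c)))): α-rule — add not b, not (d implies ((not (not (a and not c) and c) implies d) and (d or not c))).
not (d implies ((not (not (a and not c) and c) implies d) and (d or not c))): α-rule — add d, not ((not (not (a and not c) and c) implies d) and (d or not c)).
not ((not (not (a and not c) and c) implies d) and (d or not c)): β-rule — branch into not (not (not (a and not c) and c) implies d)  //  not (d or not c).
  branch 1 (add not (not (not (a and not c) and c) implies d)):
    not (not (not (a and not c) and c) implies d): α-rule — add not (not (a and not c) and c), not d.
    × closes — contains both d and not d.
  branch 2 (add not (d or not c)):
    not (d or not c): α-rule — add not d, not not c.
    × closes — contains both d and not d.
All 2 branches close.
No open branches: the formula has 0 satisfying assignments.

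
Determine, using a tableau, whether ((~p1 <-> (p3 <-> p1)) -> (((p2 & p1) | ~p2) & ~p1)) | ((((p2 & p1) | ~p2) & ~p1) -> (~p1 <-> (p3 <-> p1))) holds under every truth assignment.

Valid

Assume the negation and expand:
Initial set: {~(((~p1 <-> (p3 <-> p1)) -> (((p2 & p1) | ~p2) & ~p1)) | ((((p2 & p1) | ~p2) & ~p1) -> (~p1 <-> (p3 <-> p1))))}.
~(((~p1 <-> (p3 <-> p1)) -> (((p2 & p1) | ~p2) & ~p1)) | ((((p2 & p1) | ~p2) & ~p1) -> (~p1 <-> (p3 <-> p1)))): α-rule — add ~((~p1 <-> (p3 <-> p1)) -> (((p2 & p1) | ~p2) & ~p1)), ~((((p2 & p1) | ~p2) & ~p1) -> (~p1 <-> (p3 <-> p1))).
~((~p1 <-> (p3 <-> p1)) -> (((p2 & p1) | ~p2) & ~p1)): α-rule — add (~p1 <-> (p3 <-> p1)), ~(((p2 & p1) | ~p2) & ~p1).
~((((p2 & p1) | ~p2) & ~p1) -> (~p1 <-> (p3 <-> p1))): α-rule — add (((p2 & p1) | ~p2) & ~p1), ~(~p1 <-> (p3 <-> p1)).
(((p2 & p1) | ~p2) & ~p1): α-rule — add ((p2 & p1) | ~p2), ~p1.
(~p1 <-> (p3 <-> p1)): β-rule — branch into ~p1, (p3 <-> p1)  //  ~~p1, ~(p3 <-> p1).
  branch 1 (add ~p1, (p3 <-> p1)):
    ~(((p2 & p1) | ~p2) & ~p1): β-rule — branch into ~((p2 & p1) | ~p2)  //  ~~p1.
      branch 1.1 (add ~((p2 & p1) | ~p2)):
        ~((p2 & p1) | ~p2): α-rule — add ~(p2 & p1), ~~p2.
        ~(~p1 <-> (p3 <-> p1)): β-rule — branch into ~p1, ~(p3 <-> p1)  //  ~~p1, (p3 <-> p1).
          branch 1.1.1 (add ~p1, ~(p3 <-> p1)):
            ((p2 & p1) | ~p2): β-rule — branch into (p2 & p1)  //  ~p2.
              branch 1.1.1.1 (add (p2 & p1)):
                (p2 & p1): α-rule — add p2, p1.
                × closes — contains both p1 and ~p1.
              branch 1.1.1.2 (add ~p2):
                × closes — contains both p2 and ~p2.
          branch 1.1.2 (add ~~p1, (p3 <-> p1)):
            × closes — contains both p1 and ~p1.
      branch 1.2 (add ~~p1):
        × closes — contains both p1 and ~p1.
  branch 2 (add ~~p1, ~(p3 <-> p1)):
    × closes — contains both p1 and ~p1.
All 5 branches close.
Every branch closed, so the negation is unsatisfiable and the formula is valid.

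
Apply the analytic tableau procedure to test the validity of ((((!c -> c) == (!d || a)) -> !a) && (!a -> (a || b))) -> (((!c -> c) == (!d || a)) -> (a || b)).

Valid

Assume the negation and expand:
Initial set: {!(((((!c -> c) == (!d || a)) -> !a) && (!a -> (a || b))) -> (((!c -> c) == (!d || a)) -> (a || b)))}.
!(((((!c -> c) == (!d || a)) -> !a) && (!a -> (a || b))) -> (((!c -> c) == (!d || a)) -> (a || b))): α-rule — add ((((!c -> c) == (!d || a)) -> !a) && (!a -> (a || b))), !(((!c -> c) == (!d || a)) -> (a || b)).
((((!c -> c) == (!d || a)) -> !a) && (!a -> (a || b))): α-rule — add (((!c -> c) == (!d || a)) -> !a), (!a -> (a || b)).
!(((!c -> c) == (!d || a)) -> (a || b)): α-rule — add ((!c -> c) == (!d || a)), !(a || b).
!(a || b): α-rule — add !a, !b.
(((!c -> c) == (!d || a)) -> !a): β-rule — branch into !((!c -> c) == (!d || a))  //  !a.
  branch 1 (add !((!c -> c) == (!d || a))):
    (!a -> (a || b)): β-rule — branch into !!a  //  (a || b).
      branch 1.1 (add !!a):
        × closes — contains both a and !a.
      branch 1.2 (add (a || b)):
        ((!c -> c) == (!d || a)): β-rule — branch into (!c -> c), (!d || a)  //  !(!c -> c), !(!d || a).
          branch 1.2.1 (add (!c -> c), (!d || a)):
            !((!c -> c) == (!d || a)): β-rule — branch into (!c -> c), !(!d || a)  //  !(!c -> c), (!d || a).
              branch 1.2.1.1 (add (!c -> c), !(!d || a)):
                !(!d || a): α-rule — add !!d, !a.
                (a || b): β-rule — branch into a  //  b.
                  branch 1.2.1.1.1 (add a):
                    × closes — contains both a and !a.
                  branch 1.2.1.1.2 (add b):
                    × closes — contains both b and !b.
              branch 1.2.1.2 (add !(!c -> c), (!d || a)):
                !(!c -> c): α-rule — add !c, !c.
                (a || b): β-rule — branch into a  //  b.
                  branch 1.2.1.2.1 (add a):
                    × closes — contains both a and !a.
                  branch 1.2.1.2.2 (add b):
                    × closes — contains both b and !b.
          branch 1.2.2 (add !(!c -> c), !(!d || a)):
            !(!c -> c): α-rule — add !c, !c.
            !(!d || a): α-rule — add !!d, !a.
            !((!c -> c) == (!d || a)): β-rule — branch into (!c -> c), !(!d || a)  //  !(!c -> c), (!d || a).
              branch 1.2.2.1 (add (!c -> c), !(!d || a)):
                !(!d || a): α-rule — add !!d, !a.
                (a || b): β-rule — branch into a  //  b.
                  branch 1.2.2.1.1 (add a):
                    × closes — contains both a and !a.
                  branch 1.2.2.1.2 (add b):
                    × closes — contains both b and !b.
              branch 1.2.2.2 (add !(!c -> c), (!d || a)):
                !(!c -> c): α-rule — add !c, !c.
                (a || b): β-rule — branch into a  //  b.
                  branch 1.2.2.2.1 (add a):
                    × closes — contains both a and !a.
                  branch 1.2.2.2.2 (add b):
                    × closes — contains both b and !b.
  branch 2 (add !a):
    (!a -> (a || b)): β-rule — branch into !!a  //  (a || b).
      branch 2.1 (add !!a):
        × closes — contains both a and !a.
      branch 2.2 (add (a || b)):
        ((!c -> c) == (!d || a)): β-rule — branch into (!c -> c), (!d || a)  //  !(!c -> c), !(!d || a).
          branch 2.2.1 (add (!c -> c), (!d || a)):
            (a || b): β-rule — branch into a  //  b.
              branch 2.2.1.1 (add a):
                × closes — contains both a and !a.
              branch 2.2.1.2 (add b):
                × closes — contains both b and !b.
          branch 2.2.2 (add !(!c -> c), !(!d || a)):
            !(!c -> c): α-rule — add !c, !c.
            !(!d || a): α-rule — add !!d, !a.
            (a || b): β-rule — branch into a  //  b.
              branch 2.2.2.1 (add a):
                × closes — contains both a and !a.
              branch 2.2.2.2 (add b):
                × closes — contains both b and !b.
All 14 branches close.
Every branch closed, so the negation is unsatisfiable and the formula is valid.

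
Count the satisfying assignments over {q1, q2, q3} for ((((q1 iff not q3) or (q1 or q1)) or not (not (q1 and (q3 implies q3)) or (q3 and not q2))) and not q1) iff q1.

Initial set: {(((((q1 iff not q3) or (q1 or q1)) or not (not (q1 and (q3 implies q3)) or (q3 and not q2))) and not q1) iff q1)}.
(((((q1 iff not q3) or (q1 or q1)) or not (not (q1 and (q3 implies q3)) or (q3 and not q2))) and not q1) iff q1): β-rule — branch into ((((q1 iff not q3) or (q1 or q1)) or not (not (q1 and (q3 implies q3)) or (q3 and not q2))) and not q1), q1  //  not ((((q1 iff not q3) or (q1 or q1)) or not (not (q1 and (q3 implies q3)) or (q3 and not q2))) and not q1), not q1.
  branch 1 (add ((((q1 iff not q3) or (q1 or q1)) or not (not (q1 and (q3 implies q3)) or (q3 and not q2))) and not q1), q1):
    ((((q1 iff not q3) or (q1 or q1)) or not (not (q1 and (q3 implies q3)) or (q3 and not q2))) and not q1): α-rule — add (((q1 iff not q3) or (q1 or q1)) or not (not (q1 and (q3 implies q3)) or (q3 and not q2))), not q1.
    × closes — contains both q1 and not q1.
  branch 2 (add not ((((q1 iff not q3) or (q1 or q1)) or not (not (q1 and (q3 implies q3)) or (q3 and not q2))) and not q1), not q1):
    not ((((q1 iff not q3) or (q1 or q1)) or not (not (q1 and (q3 implies q3)) or (q3 and not q2))) and not q1): β-rule — branch into not (((q1 iff not q3) or (q1 or q1)) or not (not (q1 and (q3 implies q3)) or (q3 and not q2)))  //  not not q1.
      branch 2.1 (add not (((q1 iff not q3) or (q1 or q1)) or not (not (q1 and (q3 implies q3)) or (q3 and not q2)))):
        not (((q1 iff not q3) or (q1 or q1)) or not (not (q1 and (q3 implies q3)) or (q3 and not q2))): α-rule — add not ((q1 iff not q3) or (q1 or q1)), not not (not (q1 and (q3 implies q3)) or (q3 and not q2)).
        not ((q1 iff not q3) or (q1 or q1)): α-rule — add not (q1 iff not q3), not (q1 or q1).
        not (q1 or q1): α-rule — add not q1, not q1.
        not not (not (q1 and (q3 implies q3)) or (q3 and not q2)): β-rule — branch into not (q1 and (q3 implies q3))  //  (q3 and not q2).
          branch 2.1.1 (add not (q1 and (q3 implies q3))):
            not (q1 iff not q3): β-rule — branch into q1, not not q3  //  not q1, not q3.
              branch 2.1.1.1 (add q1, not not q3):
                × closes — contains both q1 and not q1.
              branch 2.1.1.2 (add not q1, not q3):
                not (q1 and (q3 implies q3)): β-rule — branch into not q1  //  not (q3 implies q3).
                  branch 2.1.1.2.1 (add not q1):
                    ○ open, literals {q1=false, q3=false}.
                  branch 2.1.1.2.2 (add not (q3 implies q3)):
                    not (q3 implies q3): α-rule — add q3, not q3.
                    × closes — contains both q3 and not q3.
          branch 2.1.2 (add (q3 and not q2)):
            (q3 and not q2): α-rule — add q3, not q2.
            not (q1 iff not q3): β-rule — branch into q1, not not q3  //  not q1, not q3.
              branch 2.1.2.1 (add q1, not not q3):
                × closes — contains both q1 and not q1.
              branch 2.1.2.2 (add not q1, not q3):
                × closes — contains both q3 and not q3.
      branch 2.2 (add not not q1):
        × closes — contains both q1 and not q1.
6 branches closed, 1 open.
Each open branch fixes some atoms; the unmentioned ones are free. Counting distinct full assignments: branch {q1=false, q3=false} (q2) contributes 2 new. Total: 2.

2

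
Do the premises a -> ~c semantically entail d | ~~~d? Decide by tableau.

Yes

Initial set: {(a -> ~c); ~(d | ~~~d)}.
~(d | ~~~d): α-rule — add ~d, ~~~~d.
~~~~d: drop double negation, giving ~~d.
× closes — contains both d and ~d.
All 1 branch closes.
Every branch closed, so the premises entail the conclusion.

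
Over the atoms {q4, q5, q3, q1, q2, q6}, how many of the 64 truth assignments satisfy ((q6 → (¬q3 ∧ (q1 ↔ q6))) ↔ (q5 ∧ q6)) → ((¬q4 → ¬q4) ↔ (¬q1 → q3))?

60

Initial set: {(((q6 → (¬q3 ∧ (q1 ↔ q6))) ↔ (q5 ∧ q6)) → ((¬q4 → ¬q4) ↔ (¬q1 → q3)))}.
(((q6 → (¬q3 ∧ (q1 ↔ q6))) ↔ (q5 ∧ q6)) → ((¬q4 → ¬q4) ↔ (¬q1 → q3))): β-rule — branch into ¬((q6 → (¬q3 ∧ (q1 ↔ q6))) ↔ (q5 ∧ q6))  //  ((¬q4 → ¬q4) ↔ (¬q1 → q3)).
  branch 1 (add ¬((q6 → (¬q3 ∧ (q1 ↔ q6))) ↔ (q5 ∧ q6))):
    ¬((q6 → (¬q3 ∧ (q1 ↔ q6))) ↔ (q5 ∧ q6)): β-rule — branch into (q6 → (¬q3 ∧ (q1 ↔ q6))), ¬(q5 ∧ q6)  //  ¬(q6 → (¬q3 ∧ (q1 ↔ q6))), (q5 ∧ q6).
      branch 1.1 (add (q6 → (¬q3 ∧ (q1 ↔ q6))), ¬(q5 ∧ q6)):
        (q6 → (¬q3 ∧ (q1 ↔ q6))): β-rule — branch into ¬q6  //  (¬q3 ∧ (q1 ↔ q6)).
          branch 1.1.1 (add ¬q6):
            ¬(q5 ∧ q6): β-rule — branch into ¬q5  //  ¬q6.
              branch 1.1.1.1 (add ¬q5):
                ○ open, literals {q5=0, q6=0}.
              branch 1.1.1.2 (add ¬q6):
                ○ open, literals {q6=0}.
          branch 1.1.2 (add (¬q3 ∧ (q1 ↔ q6))):
            (¬q3 ∧ (q1 ↔ q6)): α-rule — add ¬q3, (q1 ↔ q6).
            ¬(q5 ∧ q6): β-rule — branch into ¬q5  //  ¬q6.
              branch 1.1.2.1 (add ¬q5):
                (q1 ↔ q6): β-rule — branch into q1, q6  //  ¬q1, ¬q6.
                  branch 1.1.2.1.1 (add q1, q6):
                    ○ open, literals {q1=1, q3=0, q5=0, q6=1}.
                  branch 1.1.2.1.2 (add ¬q1, ¬q6):
                    ○ open, literals {q1=0, q3=0, q5=0, q6=0}.
              branch 1.1.2.2 (add ¬q6):
                (q1 ↔ q6): β-rule — branch into q1, q6  //  ¬q1, ¬q6.
                  branch 1.1.2.2.1 (add q1, q6):
                    × closes — contains both q6 and ¬q6.
                  branch 1.1.2.2.2 (add ¬q1, ¬q6):
                    ○ open, literals {q1=0, q3=0, q6=0}.
      branch 1.2 (add ¬(q6 → (¬q3 ∧ (q1 ↔ q6))), (q5 ∧ q6)):
        ¬(q6 → (¬q3 ∧ (q1 ↔ q6))): α-rule — add q6, ¬(¬q3 ∧ (q1 ↔ q6)).
        (q5 ∧ q6): α-rule — add q5, q6.
        ¬(¬q3 ∧ (q1 ↔ q6)): β-rule — branch into ¬¬q3  //  ¬(q1 ↔ q6).
          branch 1.2.1 (add ¬¬q3):
            ○ open, literals {q3=1, q5=1, q6=1}.
          branch 1.2.2 (add ¬(q1 ↔ q6)):
            ¬(q1 ↔ q6): β-rule — branch into q1, ¬q6  //  ¬q1, q6.
              branch 1.2.2.1 (add q1, ¬q6):
                × closes — contains both q6 and ¬q6.
              branch 1.2.2.2 (add ¬q1, q6):
                ○ open, literals {q1=0, q5=1, q6=1}.
  branch 2 (add ((¬q4 → ¬q4) ↔ (¬q1 → q3))):
    ((¬q4 → ¬q4) ↔ (¬q1 → q3)): β-rule — branch into (¬q4 → ¬q4), (¬q1 → q3)  //  ¬(¬q4 → ¬q4), ¬(¬q1 → q3).
      branch 2.1 (add (¬q4 → ¬q4), (¬q1 → q3)):
        (¬q4 → ¬q4): β-rule — branch into ¬¬q4  //  ¬q4.
          branch 2.1.1 (add ¬¬q4):
            (¬q1 → q3): β-rule — branch into ¬¬q1  //  q3.
              branch 2.1.1.1 (add ¬¬q1):
                ○ open, literals {q1=1, q4=1}.
              branch 2.1.1.2 (add q3):
                ○ open, literals {q3=1, q4=1}.
          branch 2.1.2 (add ¬q4):
            (¬q1 → q3): β-rule — branch into ¬¬q1  //  q3.
              branch 2.1.2.1 (add ¬¬q1):
                ○ open, literals {q1=1, q4=0}.
              branch 2.1.2.2 (add q3):
                ○ open, literals {q3=1, q4=0}.
      branch 2.2 (add ¬(¬q4 → ¬q4), ¬(¬q1 → q3)):
        ¬(¬q4 → ¬q4): α-rule — add ¬q4, ¬¬q4.
        × closes — contains both q4 and ¬q4.
3 branches closed, 11 open.
Each open branch fixes some atoms; the unmentioned ones are free. Counting distinct full assignments: branch {q5=0, q6=0} (q4, q3, q1, q2) contributes 16 new; branch {q6=0} (q4, q5, q3, q1, q2) contributes 16 new; branch {q1=1, q3=0, q5=0, q6=1} (q4, q2) contributes 4 new; branch {q1=0, q3=0, q5=0, q6=0} (q4, q2) contributes 0 new; branch {q1=0, q3=0, q6=0} (q4, q5, q2) contributes 0 new; branch {q3=1, q5=1, q6=1} (q4, q1, q2) contributes 8 new; branch {q1=0, q5=1, q6=1} (q4, q3, q2) contributes 4 new; branch {q1=1, q4=1} (q5, q3, q2, q6) contributes 4 new; branch {q3=1, q4=1} (q5, q1, q2, q6) contributes 2 new; branch {q1=1, q4=0} (q5, q3, q2, q6) contributes 4 new; branch {q3=1, q4=0} (q5, q1, q2, q6) contributes 2 new. Total: 60.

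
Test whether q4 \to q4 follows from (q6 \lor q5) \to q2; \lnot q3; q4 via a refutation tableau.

Yes

Initial set: {((q6 \lor q5) \to q2); \lnot q3; q4; \lnot (q4 \to q4)}.
\lnot (q4 \to q4): α-rule — add q4, \lnot q4.
× closes — contains both q4 and \lnot q4.
All 1 branch closes.
Every branch closed, so the premises entail the conclusion.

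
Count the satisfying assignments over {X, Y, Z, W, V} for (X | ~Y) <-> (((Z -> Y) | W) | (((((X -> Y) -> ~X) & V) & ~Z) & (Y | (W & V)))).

Initial set: {((X | ~Y) <-> (((Z -> Y) | W) | (((((X -> Y) -> ~X) & V) & ~Z) & (Y | (W & V)))))}.
((X | ~Y) <-> (((Z -> Y) | W) | (((((X -> Y) -> ~X) & V) & ~Z) & (Y | (W & V))))): β-rule — branch into (X | ~Y), (((Z -> Y) | W) | (((((X -> Y) -> ~X) & V) & ~Z) & (Y | (W & V))))  //  ~(X | ~Y), ~(((Z -> Y) | W) | (((((X -> Y) -> ~X) & V) & ~Z) & (Y | (W & V)))).
  branch 1 (add (X | ~Y), (((Z -> Y) | W) | (((((X -> Y) -> ~X) & V) & ~Z) & (Y | (W & V))))):
    (X | ~Y): β-rule — branch into X  //  ~Y.
      branch 1.1 (add X):
        (((Z -> Y) | W) | (((((X -> Y) -> ~X) & V) & ~Z) & (Y | (W & V)))): β-rule — branch into ((Z -> Y) | W)  //  (((((X -> Y) -> ~X) & V) & ~Z) & (Y | (W & V))).
          branch 1.1.1 (add ((Z -> Y) | W)):
            ((Z -> Y) | W): β-rule — branch into (Z -> Y)  //  W.
              branch 1.1.1.1 (add (Z -> Y)):
                (Z -> Y): β-rule — branch into ~Z  //  Y.
                  branch 1.1.1.1.1 (add ~Z):
                    ○ open, literals {X=1, Z=0}.
                  branch 1.1.1.1.2 (add Y):
                    ○ open, literals {X=1, Y=1}.
              branch 1.1.1.2 (add W):
                ○ open, literals {W=1, X=1}.
          branch 1.1.2 (add (((((X -> Y) -> ~X) & V) & ~Z) & (Y | (W & V)))):
            (((((X -> Y) -> ~X) & V) & ~Z) & (Y | (W & V))): α-rule — add ((((X -> Y) -> ~X) & V) & ~Z), (Y | (W & V)).
            ((((X -> Y) -> ~X) & V) & ~Z): α-rule — add (((X -> Y) -> ~X) & V), ~Z.
            (((X -> Y) -> ~X) & V): α-rule — add ((X -> Y) -> ~X), V.
            (Y | (W & V)): β-rule — branch into Y  //  (W & V).
              branch 1.1.2.1 (add Y):
                ((X -> Y) -> ~X): β-rule — branch into ~(X -> Y)  //  ~X.
                  branch 1.1.2.1.1 (add ~(X -> Y)):
                    ~(X -> Y): α-rule — add X, ~Y.
                    × closes — contains both Y and ~Y.
                  branch 1.1.2.1.2 (add ~X):
                    × closes — contains both X and ~X.
              branch 1.1.2.2 (add (W & V)):
                (W & V): α-rule — add W, V.
                ((X -> Y) -> ~X): β-rule — branch into ~(X -> Y)  //  ~X.
                  branch 1.1.2.2.1 (add ~(X -> Y)):
                    ~(X -> Y): α-rule — add X, ~Y.
                    ○ open, literals {V=1, W=1, X=1, Y=0, Z=0}.
                  branch 1.1.2.2.2 (add ~X):
                    × closes — contains both X and ~X.
      branch 1.2 (add ~Y):
        (((Z -> Y) | W) | (((((X -> Y) -> ~X) & V) & ~Z) & (Y | (W & V)))): β-rule — branch into ((Z -> Y) | W)  //  (((((X -> Y) -> ~X) & V) & ~Z) & (Y | (W & V))).
          branch 1.2.1 (add ((Z -> Y) | W)):
            ((Z -> Y) | W): β-rule — branch into (Z -> Y)  //  W.
              branch 1.2.1.1 (add (Z -> Y)):
                (Z -> Y): β-rule — branch into ~Z  //  Y.
                  branch 1.2.1.1.1 (add ~Z):
                    ○ open, literals {Y=0, Z=0}.
                  branch 1.2.1.1.2 (add Y):
                    × closes — contains both Y and ~Y.
              branch 1.2.1.2 (add W):
                ○ open, literals {W=1, Y=0}.
          branch 1.2.2 (add (((((X -> Y) -> ~X) & V) & ~Z) & (Y | (W & V)))):
            (((((X -> Y) -> ~X) & V) & ~Z) & (Y | (W & V))): α-rule — add ((((X -> Y) -> ~X) & V) & ~Z), (Y | (W & V)).
            ((((X -> Y) -> ~X) & V) & ~Z): α-rule — add (((X -> Y) -> ~X) & V), ~Z.
            (((X -> Y) -> ~X) & V): α-rule — add ((X -> Y) -> ~X), V.
            (Y | (W & V)): β-rule — branch into Y  //  (W & V).
              branch 1.2.2.1 (add Y):
                × closes — contains both Y and ~Y.
              branch 1.2.2.2 (add (W & V)):
                (W & V): α-rule — add W, V.
                ((X -> Y) -> ~X): β-rule — branch into ~(X -> Y)  //  ~X.
                  branch 1.2.2.2.1 (add ~(X -> Y)):
                    ~(X -> Y): α-rule — add X, ~Y.
                    ○ open, literals {V=1, W=1, X=1, Y=0, Z=0}.
                  branch 1.2.2.2.2 (add ~X):
                    ○ open, literals {V=1, W=1, X=0, Y=0, Z=0}.
  branch 2 (add ~(X | ~Y), ~(((Z -> Y) | W) | (((((X -> Y) -> ~X) & V) & ~Z) & (Y | (W & V))))):
    ~(X | ~Y): α-rule — add ~X, ~~Y.
    ~(((Z -> Y) | W) | (((((X -> Y) -> ~X) & V) & ~Z) & (Y | (W & V)))): α-rule — add ~((Z -> Y) | W), ~(((((X -> Y) -> ~X) & V) & ~Z) & (Y | (W & V))).
    ~((Z -> Y) | W): α-rule — add ~(Z -> Y), ~W.
    ~(Z -> Y): α-rule — add Z, ~Y.
    × closes — contains both Y and ~Y.
6 branches closed, 8 open.
Each open branch fixes some atoms; the unmentioned ones are free. Counting distinct full assignments: branch {X=1, Z=0} (Y, W, V) contributes 8 new; branch {X=1, Y=1} (Z, W, V) contributes 4 new; branch {W=1, X=1} (Y, Z, V) contributes 2 new; branch {V=1, W=1, X=1, Y=0, Z=0} (none free) contributes 0 new; branch {Y=0, Z=0} (X, W, V) contributes 4 new; branch {W=1, Y=0} (X, Z, V) contributes 2 new; branch {V=1, W=1, X=1, Y=0, Z=0} (none free) contributes 0 new; branch {V=1, W=1, X=0, Y=0, Z=0} (none free) contributes 0 new. Total: 20.

20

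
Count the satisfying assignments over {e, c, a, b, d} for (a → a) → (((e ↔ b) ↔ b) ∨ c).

Initial set: {((a → a) → (((e ↔ b) ↔ b) ∨ c))}.
((a → a) → (((e ↔ b) ↔ b) ∨ c)): β-rule — branch into ¬(a → a)  //  (((e ↔ b) ↔ b) ∨ c).
  branch 1 (add ¬(a → a)):
    ¬(a → a): α-rule — add a, ¬a.
    × closes — contains both a and ¬a.
  branch 2 (add (((e ↔ b) ↔ b) ∨ c)):
    (((e ↔ b) ↔ b) ∨ c): β-rule — branch into ((e ↔ b) ↔ b)  //  c.
      branch 2.1 (add ((e ↔ b) ↔ b)):
        ((e ↔ b) ↔ b): β-rule — branch into (e ↔ b), b  //  ¬(e ↔ b), ¬b.
          branch 2.1.1 (add (e ↔ b), b):
            (e ↔ b): β-rule — branch into e, b  //  ¬e, ¬b.
              branch 2.1.1.1 (add e, b):
                ○ open, literals {b=true, e=true}.
              branch 2.1.1.2 (add ¬e, ¬b):
                × closes — contains both b and ¬b.
          branch 2.1.2 (add ¬(e ↔ b), ¬b):
            ¬(e ↔ b): β-rule — branch into e, ¬b  //  ¬e, b.
              branch 2.1.2.1 (add e, ¬b):
                ○ open, literals {b=false, e=true}.
              branch 2.1.2.2 (add ¬e, b):
                × closes — contains both b and ¬b.
      branch 2.2 (add c):
        ○ open, literals {c=true}.
3 branches closed, 3 open.
Each open branch fixes some atoms; the unmentioned ones are free. Counting distinct full assignments: branch {b=true, e=true} (c, a, d) contributes 8 new; branch {b=false, e=true} (c, a, d) contributes 8 new; branch {c=true} (e, a, b, d) contributes 8 new. Total: 24.

24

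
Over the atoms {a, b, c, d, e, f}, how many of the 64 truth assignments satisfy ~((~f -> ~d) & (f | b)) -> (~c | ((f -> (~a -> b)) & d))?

Initial set: {T (~((~f -> ~d) & (f | b)) -> (~c | ((f -> (~a -> b)) & d)))}.
T (~((~f -> ~d) & (f | b)) -> (~c | ((f -> (~a -> b)) & d))): β-rule — branch into F ~((~f -> ~d) & (f | b))  //  T (~c | ((f -> (~a -> b)) & d)).
  branch 1 (add F ~((~f -> ~d) & (f | b))):
    F ~((~f -> ~d) & (f | b)): α-rule — add T (~f -> ~d), T (f | b).
    T (~f -> ~d): β-rule — branch into F ~f  //  T ~d.
      branch 1.1 (add F ~f):
        T (f | b): β-rule — branch into T f  //  T b.
          branch 1.1.1 (add T f):
            ○ open, literals {f=true}.
          branch 1.1.2 (add T b):
            ○ open, literals {b=true, f=true}.
      branch 1.2 (add T ~d):
        T (f | b): β-rule — branch into T f  //  T b.
          branch 1.2.1 (add T f):
            ○ open, literals {d=false, f=true}.
          branch 1.2.2 (add T b):
            ○ open, literals {b=true, d=false}.
  branch 2 (add T (~c | ((f -> (~a -> b)) & d))):
    T (~c | ((f -> (~a -> b)) & d)): β-rule — branch into T ~c  //  T ((f -> (~a -> b)) & d).
      branch 2.1 (add T ~c):
        ○ open, literals {c=false}.
      branch 2.2 (add T ((f -> (~a -> b)) & d)):
        T ((f -> (~a -> b)) & d): α-rule — add T (f -> (~a -> b)), T d.
        T (f -> (~a -> b)): β-rule — branch into F f  //  T (~a -> b).
          branch 2.2.1 (add F f):
            ○ open, literals {d=true, f=false}.
          branch 2.2.2 (add T (~a -> b)):
            T (~a -> b): β-rule — branch into F ~a  //  T b.
              branch 2.2.2.1 (add F ~a):
                ○ open, literals {a=true, d=true}.
              branch 2.2.2.2 (add T b):
                ○ open, literals {b=true, d=true}.
0 branches closed, 8 open.
Each open branch fixes some atoms; the unmentioned ones are free. Counting distinct full assignments: branch {f=true} (a, b, c, d, e) contributes 32 new; branch {b=true, f=true} (a, c, d, e) contributes 0 new; branch {d=false, f=true} (a, b, c, e) contributes 0 new; branch {b=true, d=false} (a, c, e, f) contributes 8 new; branch {c=false} (a, b, d, e, f) contributes 12 new; branch {d=true, f=false} (a, b, c, e) contributes 8 new; branch {a=true, d=true} (b, c, e, f) contributes 0 new; branch {b=true, d=true} (a, c, e, f) contributes 0 new. Total: 60.

60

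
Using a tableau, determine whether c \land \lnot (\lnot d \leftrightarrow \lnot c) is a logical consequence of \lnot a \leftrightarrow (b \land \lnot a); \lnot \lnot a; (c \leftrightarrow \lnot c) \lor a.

Initial set: {(\lnot a \leftrightarrow (b \land \lnot a)); \lnot \lnot a; ((c \leftrightarrow \lnot c) \lor a); \lnot (c \land \lnot (\lnot d \leftrightarrow \lnot c))}.
\lnot \lnot a: drop double negation, giving a.
(\lnot a \leftrightarrow (b \land \lnot a)): β-rule — branch into \lnot a, (b \land \lnot a)  //  \lnot \lnot a, \lnot (b \land \lnot a).
  branch 1 (add \lnot a, (b \land \lnot a)):
    × closes — contains both a and \lnot a.
  branch 2 (add \lnot \lnot a, \lnot (b \land \lnot a)):
    ((c \leftrightarrow \lnot c) \lor a): β-rule — branch into (c \leftrightarrow \lnot c)  //  a.
      branch 2.1 (add (c \leftrightarrow \lnot c)):
        \lnot (c \land \lnot (\lnot d \leftrightarrow \lnot c)): β-rule — branch into \lnot c  //  \lnot \lnot (\lnot d \leftrightarrow \lnot c).
          branch 2.1.1 (add \lnot c):
            \lnot (b \land \lnot a): β-rule — branch into \lnot b  //  \lnot \lnot a.
              branch 2.1.1.1 (add \lnot b):
                (c \leftrightarrow \lnot c): β-rule — branch into c, \lnot c  //  \lnot c, \lnot \lnot c.
                  branch 2.1.1.1.1 (add c, \lnot c):
                    × closes — contains both c and \lnot c.
                  branch 2.1.1.1.2 (add \lnot c, \lnot \lnot c):
                    × closes — contains both c and \lnot c.
              branch 2.1.1.2 (add \lnot \lnot a):
                (c \leftrightarrow \lnot c): β-rule — branch into c, \lnot c  //  \lnot c, \lnot \lnot c.
                  branch 2.1.1.2.1 (add c, \lnot c):
                    × closes — contains both c and \lnot c.
                  branch 2.1.1.2.2 (add \lnot c, \lnot \lnot c):
                    × closes — contains both c and \lnot c.
          branch 2.1.2 (add \lnot \lnot (\lnot d \leftrightarrow \lnot c)):
            \lnot (b \land \lnot a): β-rule — branch into \lnot b  //  \lnot \lnot a.
              branch 2.1.2.1 (add \lnot b):
                (c \leftrightarrow \lnot c): β-rule — branch into c, \lnot c  //  \lnot c, \lnot \lnot c.
                  branch 2.1.2.1.1 (add c, \lnot c):
                    × closes — contains both c and \lnot c.
                  branch 2.1.2.1.2 (add \lnot c, \lnot \lnot c):
                    × closes — contains both c and \lnot c.
              branch 2.1.2.2 (add \lnot \lnot a):
                (c \leftrightarrow \lnot c): β-rule — branch into c, \lnot c  //  \lnot c, \lnot \lnot c.
                  branch 2.1.2.2.1 (add c, \lnot c):
                    × closes — contains both c and \lnot c.
                  branch 2.1.2.2.2 (add \lnot c, \lnot \lnot c):
                    × closes — contains both c and \lnot c.
      branch 2.2 (add a):
        \lnot (c \land \lnot (\lnot d \leftrightarrow \lnot c)): β-rule — branch into \lnot c  //  \lnot \lnot (\lnot d \leftrightarrow \lnot c).
          branch 2.2.1 (add \lnot c):
            \lnot (b \land \lnot a): β-rule — branch into \lnot b  //  \lnot \lnot a.
              branch 2.2.1.1 (add \lnot b):
                ○ open, literals {a=T, b=F, c=F}.
              branch 2.2.1.2 (add \lnot \lnot a):
                ○ open, literals {a=T, c=F}.
          branch 2.2.2 (add \lnot \lnot (\lnot d \leftrightarrow \lnot c)):
            \lnot (b \land \lnot a): β-rule — branch into \lnot b  //  \lnot \lnot a.
              branch 2.2.2.1 (add \lnot b):
                \lnot \lnot (\lnot d \leftrightarrow \lnot c): β-rule — branch into \lnot d, \lnot c  //  \lnot \lnot d, \lnot \lnot c.
                  branch 2.2.2.1.1 (add \lnot d, \lnot c):
                    ○ open, literals {a=T, b=F, c=F, d=F}.
                  branch 2.2.2.1.2 (add \lnot \lnot d, \lnot \lnot c):
                    ○ open, literals {a=T, b=F, c=T, d=T}.
              branch 2.2.2.2 (add \lnot \lnot a):
                \lnot \lnot (\lnot d \leftrightarrow \lnot c): β-rule — branch into \lnot d, \lnot c  //  \lnot \lnot d, \lnot \lnot c.
                  branch 2.2.2.2.1 (add \lnot d, \lnot c):
                    ○ open, literals {a=T, c=F, d=F}.
                  branch 2.2.2.2.2 (add \lnot \lnot d, \lnot \lnot c):
                    ○ open, literals {a=T, c=T, d=T}.
9 branches closed, 6 open.
An open branch gives a countermodel: a=T, b=F, c=F (unmentioned atoms arbitrary); the premises hold there but the conclusion fails.

No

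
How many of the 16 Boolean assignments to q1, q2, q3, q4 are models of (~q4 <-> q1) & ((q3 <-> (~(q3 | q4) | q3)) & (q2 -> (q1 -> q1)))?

6

Initial set: {((~q4 <-> q1) & ((q3 <-> (~(q3 | q4) | q3)) & (q2 -> (q1 -> q1))))}.
((~q4 <-> q1) & ((q3 <-> (~(q3 | q4) | q3)) & (q2 -> (q1 -> q1)))): α-rule — add (~q4 <-> q1), ((q3 <-> (~(q3 | q4) | q3)) & (q2 -> (q1 -> q1))).
((q3 <-> (~(q3 | q4) | q3)) & (q2 -> (q1 -> q1))): α-rule — add (q3 <-> (~(q3 | q4) | q3)), (q2 -> (q1 -> q1)).
(~q4 <-> q1): β-rule — branch into ~q4, q1  //  ~~q4, ~q1.
  branch 1 (add ~q4, q1):
    (q3 <-> (~(q3 | q4) | q3)): β-rule — branch into q3, (~(q3 | q4) | q3)  //  ~q3, ~(~(q3 | q4) | q3).
      branch 1.1 (add q3, (~(q3 | q4) | q3)):
        (q2 -> (q1 -> q1)): β-rule — branch into ~q2  //  (q1 -> q1).
          branch 1.1.1 (add ~q2):
            (~(q3 | q4) | q3): β-rule — branch into ~(q3 | q4)  //  q3.
              branch 1.1.1.1 (add ~(q3 | q4)):
                ~(q3 | q4): α-rule — add ~q3, ~q4.
                × closes — contains both q3 and ~q3.
              branch 1.1.1.2 (add q3):
                ○ open, literals {q1=T, q2=F, q3=T, q4=F}.
          branch 1.1.2 (add (q1 -> q1)):
            (~(q3 | q4) | q3): β-rule — branch into ~(q3 | q4)  //  q3.
              branch 1.1.2.1 (add ~(q3 | q4)):
                ~(q3 | q4): α-rule — add ~q3, ~q4.
                × closes — contains both q3 and ~q3.
              branch 1.1.2.2 (add q3):
                (q1 -> q1): β-rule — branch into ~q1  //  q1.
                  branch 1.1.2.2.1 (add ~q1):
                    × closes — contains both q1 and ~q1.
                  branch 1.1.2.2.2 (add q1):
                    ○ open, literals {q1=T, q3=T, q4=F}.
      branch 1.2 (add ~q3, ~(~(q3 | q4) | q3)):
        ~(~(q3 | q4) | q3): α-rule — add ~~(q3 | q4), ~q3.
        (q2 -> (q1 -> q1)): β-rule — branch into ~q2  //  (q1 -> q1).
          branch 1.2.1 (add ~q2):
            ~~(q3 | q4): β-rule — branch into q3  //  q4.
              branch 1.2.1.1 (add q3):
                × closes — contains both q3 and ~q3.
              branch 1.2.1.2 (add q4):
                × closes — contains both q4 and ~q4.
          branch 1.2.2 (add (q1 -> q1)):
            ~~(q3 | q4): β-rule — branch into q3  //  q4.
              branch 1.2.2.1 (add q3):
                × closes — contains both q3 and ~q3.
              branch 1.2.2.2 (add q4):
                × closes — contains both q4 and ~q4.
  branch 2 (add ~~q4, ~q1):
    (q3 <-> (~(q3 | q4) | q3)): β-rule — branch into q3, (~(q3 | q4) | q3)  //  ~q3, ~(~(q3 | q4) | q3).
      branch 2.1 (add q3, (~(q3 | q4) | q3)):
        (q2 -> (q1 -> q1)): β-rule — branch into ~q2  //  (q1 -> q1).
          branch 2.1.1 (add ~q2):
            (~(q3 | q4) | q3): β-rule — branch into ~(q3 | q4)  //  q3.
              branch 2.1.1.1 (add ~(q3 | q4)):
                ~(q3 | q4): α-rule — add ~q3, ~q4.
                × closes — contains both q3 and ~q3.
              branch 2.1.1.2 (add q3):
                ○ open, literals {q1=F, q2=F, q3=T, q4=T}.
          branch 2.1.2 (add (q1 -> q1)):
            (~(q3 | q4) | q3): β-rule — branch into ~(q3 | q4)  //  q3.
              branch 2.1.2.1 (add ~(q3 | q4)):
                ~(q3 | q4): α-rule — add ~q3, ~q4.
                × closes — contains both q3 and ~q3.
              branch 2.1.2.2 (add q3):
                (q1 -> q1): β-rule — branch into ~q1  //  q1.
                  branch 2.1.2.2.1 (add ~q1):
                    ○ open, literals {q1=F, q3=T, q4=T}.
                  branch 2.1.2.2.2 (add q1):
                    × closes — contains both q1 and ~q1.
      branch 2.2 (add ~q3, ~(~(q3 | q4) | q3)):
        ~(~(q3 | q4) | q3): α-rule — add ~~(q3 | q4), ~q3.
        (q2 -> (q1 -> q1)): β-rule — branch into ~q2  //  (q1 -> q1).
          branch 2.2.1 (add ~q2):
            ~~(q3 | q4): β-rule — branch into q3  //  q4.
              branch 2.2.1.1 (add q3):
                × closes — contains both q3 and ~q3.
              branch 2.2.1.2 (add q4):
                ○ open, literals {q1=F, q2=F, q3=F, q4=T}.
          branch 2.2.2 (add (q1 -> q1)):
            ~~(q3 | q4): β-rule — branch into q3  //  q4.
              branch 2.2.2.1 (add q3):
                × closes — contains both q3 and ~q3.
              branch 2.2.2.2 (add q4):
                (q1 -> q1): β-rule — branch into ~q1  //  q1.
                  branch 2.2.2.2.1 (add ~q1):
                    ○ open, literals {q1=F, q3=F, q4=T}.
                  branch 2.2.2.2.2 (add q1):
                    × closes — contains both q1 and ~q1.
13 branches closed, 6 open.
Each open branch fixes some atoms; the unmentioned ones are free. Counting distinct full assignments: branch {q1=T, q2=F, q3=T, q4=F} (none free) contributes 1 new; branch {q1=T, q3=T, q4=F} (q2) contributes 1 new; branch {q1=F, q2=F, q3=T, q4=T} (none free) contributes 1 new; branch {q1=F, q3=T, q4=T} (q2) contributes 1 new; branch {q1=F, q2=F, q3=F, q4=T} (none free) contributes 1 new; branch {q1=F, q3=F, q4=T} (q2) contributes 1 new. Total: 6.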